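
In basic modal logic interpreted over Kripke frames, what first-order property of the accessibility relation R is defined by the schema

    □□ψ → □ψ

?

density

This is the C4 axiom.
Its frame correspondent is density — ∀x ∀y (Rxy → ∃z (Rxz ∧ Rzy)).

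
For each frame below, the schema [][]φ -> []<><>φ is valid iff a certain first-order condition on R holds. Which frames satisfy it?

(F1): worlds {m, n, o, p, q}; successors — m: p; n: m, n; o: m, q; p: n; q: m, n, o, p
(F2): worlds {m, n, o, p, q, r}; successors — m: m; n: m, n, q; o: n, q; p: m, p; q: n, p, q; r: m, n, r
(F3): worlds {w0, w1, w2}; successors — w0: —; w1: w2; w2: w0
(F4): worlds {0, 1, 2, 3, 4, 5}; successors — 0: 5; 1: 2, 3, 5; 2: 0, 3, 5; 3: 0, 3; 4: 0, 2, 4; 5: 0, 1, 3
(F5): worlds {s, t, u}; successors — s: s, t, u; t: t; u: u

The schema corresponds to a generalized confluence (Geach) condition: forall x forall z (xRz -> exists w (x R^2 w & z R^2 w)).
(F1): holds.
(F2): holds.
(F3): fails — w1Rw2 but no w with w1R²w and w2R²w.
(F4): holds.
(F5): holds.

(F1), (F2), (F4), (F5)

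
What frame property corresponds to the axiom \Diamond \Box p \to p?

Symmetry

This is frame-equivalent to p → □◇p (substitute ¬p for p and contrapose).
Suppose p→□◇p is valid. Take Rxy and set V(p)={x}. Then p at x, so □◇p at x, so ◇p at y, so some z with Ryz has p; z=x, i.e. Ryx.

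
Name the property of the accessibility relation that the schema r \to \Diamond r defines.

This is a form of the T axiom.
It corresponds to reflexivity: \forall x Rxx.

reflexivity: \forall x Rxx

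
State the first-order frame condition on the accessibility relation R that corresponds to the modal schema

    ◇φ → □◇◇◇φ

This is a Sahlqvist (Geach-type) schema ◇^1□^0φ → □^1◇^3φ.
Minimal-valuation argument: fix x; take any y with xR^1y and any z with xR^1z. Set V(φ) to the set of worlds R-reachable from y in exactly 0 steps. Then □^0φ holds at y, so the antecedent holds at x; validity forces ◇^3φ at z, giving a w with zR^3w and yR^0w.
First-order correspondent: ∀x ∀y ∀z ((xRy ∧ xRz) → ∃w (y = w ∧ zR³w)).

∀x ∀y ∀z ((xRy ∧ xRz) → ∃w (y = w ∧ zR³w))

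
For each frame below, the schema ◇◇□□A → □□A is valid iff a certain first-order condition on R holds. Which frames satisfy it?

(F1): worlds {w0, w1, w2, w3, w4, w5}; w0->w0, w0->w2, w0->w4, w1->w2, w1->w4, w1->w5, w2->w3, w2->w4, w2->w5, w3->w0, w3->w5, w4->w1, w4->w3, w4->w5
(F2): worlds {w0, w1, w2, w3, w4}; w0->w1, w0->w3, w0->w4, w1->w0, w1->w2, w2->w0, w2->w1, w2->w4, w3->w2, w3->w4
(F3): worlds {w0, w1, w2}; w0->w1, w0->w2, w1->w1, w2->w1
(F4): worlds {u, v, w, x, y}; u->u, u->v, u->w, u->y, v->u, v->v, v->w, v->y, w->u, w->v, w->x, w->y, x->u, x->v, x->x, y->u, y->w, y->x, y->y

(F3), (F4)

This is the axiom for a generalized confluence (Geach) condition; its first-order frame correspondent is ∀x ∀y ∀z ((xR²y ∧ xR²z) → ∃w (yR²w ∧ z = w)).
(F1): fails — w0R²w1, w0R²w0 but no w with w1R²w and w0=w.
(F2): fails — w0R²w4, w0R²w0 but no w with w4R²w and w0=w.
(F3): ✓.
(F4): ✓.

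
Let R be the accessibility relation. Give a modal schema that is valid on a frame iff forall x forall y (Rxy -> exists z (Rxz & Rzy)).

□□r → □r

The condition is density. The C4 schema □□r → □r defines it.
Suppose □□r→□r is valid. Take Rxy and set V(r)={w : xR²w}. Then □□r at x, so □r at x, so r at y, i.e. ∃z(Rxz∧Rzy).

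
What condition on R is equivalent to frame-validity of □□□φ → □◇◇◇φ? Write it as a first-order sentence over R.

∀x ∀z (xRz → ∃w (xR³w ∧ zR³w))

This is a Sahlqvist (Geach-type) schema ◇^0□^3φ → □^1◇^3φ.
Minimal-valuation argument: fix x; take any y with xR^0y and any z with xR^1z. Set V(φ) to the set of worlds R-reachable from y in exactly 3 steps. Then □^3φ holds at y, so the antecedent holds at x; validity forces ◇^3φ at z, giving a w with zR^3w and yR^3w.
First-order correspondent: ∀x ∀z (xRz → ∃w (xR³w ∧ zR³w)).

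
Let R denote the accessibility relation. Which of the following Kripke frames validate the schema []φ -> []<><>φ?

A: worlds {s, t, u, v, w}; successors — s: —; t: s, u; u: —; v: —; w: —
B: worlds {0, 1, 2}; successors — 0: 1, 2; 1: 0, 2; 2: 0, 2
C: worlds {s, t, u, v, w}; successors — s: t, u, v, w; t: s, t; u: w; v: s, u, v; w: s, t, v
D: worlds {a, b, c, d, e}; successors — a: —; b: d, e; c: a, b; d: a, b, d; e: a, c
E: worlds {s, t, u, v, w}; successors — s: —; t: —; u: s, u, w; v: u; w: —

Frame correspondent (Sahlqvist): forall x forall z (xRz -> exists w (xRw & z R^2 w)) — i.e. a generalized confluence (Geach) condition.
A: fails — tRs but no w* with tRw* and sR²w*.
B: satisfies the condition.
C: satisfies the condition.
D: fails — bRe but no w with bRw and eR²w.
E: fails — uRs but no w* with uRw* and sR²w*.
Valid on: B, C.

B, C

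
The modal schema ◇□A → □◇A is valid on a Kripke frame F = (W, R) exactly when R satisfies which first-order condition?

convergence

Suppose ◇□A→□◇A is valid. Take Rxy, Rxz and set V(A)={w : Ryw}. Then □A at y so ◇□A at x, so □◇A at x, so ◇A at z, giving w with Rzw and Ryw.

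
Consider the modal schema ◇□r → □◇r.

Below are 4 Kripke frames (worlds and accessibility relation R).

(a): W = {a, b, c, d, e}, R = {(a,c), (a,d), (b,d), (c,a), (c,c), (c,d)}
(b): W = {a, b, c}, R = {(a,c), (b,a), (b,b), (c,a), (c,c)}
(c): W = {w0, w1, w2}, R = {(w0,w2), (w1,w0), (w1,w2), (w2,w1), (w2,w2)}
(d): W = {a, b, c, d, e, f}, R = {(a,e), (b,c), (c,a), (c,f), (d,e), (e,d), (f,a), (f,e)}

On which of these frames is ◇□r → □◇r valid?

The schema corresponds to convergence: ∀x ∀y ∀z (Rxy ∧ Rxz → ∃w (Ryw ∧ Rzw)).
(a): fails — Rac and Rad but c and d have no common successor.
(b): fails — Rbb and Rba but b and a have no common successor.
(c): holds.
(d): fails — Rfe and Rfa but e and a have no common successor.

(c)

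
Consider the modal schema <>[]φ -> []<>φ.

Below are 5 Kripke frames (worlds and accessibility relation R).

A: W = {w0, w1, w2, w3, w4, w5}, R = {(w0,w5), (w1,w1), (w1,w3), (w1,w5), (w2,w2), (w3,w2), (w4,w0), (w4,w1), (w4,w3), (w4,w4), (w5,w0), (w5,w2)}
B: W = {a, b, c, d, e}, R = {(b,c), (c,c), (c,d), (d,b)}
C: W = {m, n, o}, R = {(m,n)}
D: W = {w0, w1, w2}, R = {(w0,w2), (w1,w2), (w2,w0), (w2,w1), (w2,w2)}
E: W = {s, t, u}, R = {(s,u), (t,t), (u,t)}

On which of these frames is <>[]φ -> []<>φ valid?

The schema corresponds to convergence: forall x forall y forall z (Rxy & Rxz -> exists w (Ryw & Rzw)).
A: fails — Rw1w5 and Rw1w1 but w5 and w1 have no common successor.
B: fails — Rcc and Rcd but c and d have no common successor.
C: fails — Rmn and Rmn but n and n have no common successor.
D: holds.
E: holds.
Valid on: D, E.

D, E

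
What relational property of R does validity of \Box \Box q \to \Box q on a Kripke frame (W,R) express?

Suppose □□q→□q is valid. Take Rxy and set V(q)={w : xR²w}. Then □□q at x, so □q at x, so q at y, i.e. ∃z(Rxz∧Rzy).
The converse is a direct semantic check.
Frame condition: \forall x \forall y (Rxy \to \exists z (Rxz \wedge Rzy)).

density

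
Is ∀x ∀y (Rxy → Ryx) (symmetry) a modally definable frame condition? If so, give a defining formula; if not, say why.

Yes — defined by r → □◇r

Yes: it is symmetry, defined by the B schema r → □◇r.
Suppose r→□◇r is valid. Take Rxy and set V(r)={x}. Then r at x, so □◇r at x, so ◇r at y, so some z with Ryz has r; z=x, i.e. Ryx.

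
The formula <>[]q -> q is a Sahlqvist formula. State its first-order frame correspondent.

symmetry: forall x forall y (Rxy -> Ryx)

Equivalently (dual form): q → □◇q.
Suppose q→□◇q is valid. Take Rxy and set V(q)={x}. Then q at x, so □◇q at x, so ◇q at y, so some z with Ryz has q; z=x, i.e. Ryx.
Conversely, any frame satisfying forall x forall y (Rxy -> Ryx) validates the schema.
So the correspondent is symmetry.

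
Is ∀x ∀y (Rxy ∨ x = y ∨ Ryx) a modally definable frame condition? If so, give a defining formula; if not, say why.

Not modally definable

Any modally definable frame class is closed under disjoint unions.
Take 3 disjoint single-world reflexive frames: each is trivially connected, but their disjoint union has 3 worlds with no edge between distinct components, so it is not connected.
So no modal formula (or set of formulas) defines exactly the connected frames.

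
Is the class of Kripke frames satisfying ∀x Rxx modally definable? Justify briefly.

Yes: it is reflexivity, defined by the T schema □p → p.
Suppose □p→p is valid. At any x set V(p)={w : Rxw}. Then □p holds at x, so p holds at x, i.e. Rxx.

Yes — defined by □p → p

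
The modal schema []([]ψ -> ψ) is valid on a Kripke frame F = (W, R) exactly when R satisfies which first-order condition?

shift-reflexivity: forall x forall y (Rxy -> Ryy)

Suppose □(□ψ→ψ) is valid. Take Rxy and set V(ψ)={w : Ryw}. Then at y, □ψ holds; since □(□ψ→ψ) at x, □ψ→ψ at y, so ψ at y, i.e. Ryy.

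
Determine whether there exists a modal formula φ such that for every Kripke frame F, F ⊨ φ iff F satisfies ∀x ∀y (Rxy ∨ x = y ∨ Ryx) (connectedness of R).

Not modally definable

If a class were modally definable it would be closed under disjoint unions (Goldblatt–Thomason).
Take 4 disjoint single-world reflexive frames: each is trivially connected, but their disjoint union has 4 worlds with no edge between distinct components, so it is not connected.
Hence connectedness of R is not modally definable.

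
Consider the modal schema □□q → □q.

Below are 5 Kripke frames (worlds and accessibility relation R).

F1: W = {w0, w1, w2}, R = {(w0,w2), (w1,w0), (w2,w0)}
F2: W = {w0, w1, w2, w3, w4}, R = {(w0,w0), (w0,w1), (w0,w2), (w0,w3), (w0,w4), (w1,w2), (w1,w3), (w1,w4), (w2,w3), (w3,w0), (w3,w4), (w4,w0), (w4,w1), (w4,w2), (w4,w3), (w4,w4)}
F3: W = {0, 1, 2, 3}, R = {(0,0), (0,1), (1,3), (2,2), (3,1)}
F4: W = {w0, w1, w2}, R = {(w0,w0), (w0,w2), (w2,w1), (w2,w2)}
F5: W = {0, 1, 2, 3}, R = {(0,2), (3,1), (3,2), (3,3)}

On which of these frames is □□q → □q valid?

F4

This is the axiom for density; its first-order frame correspondent is ∀x ∀y (Rxy → ∃z (Rxz ∧ Rzy)).
F1: fails — Rw0w2 but no z with Rw0z and Rzw2.
F2: fails — Rw2w3 but no z with Rw2z and Rzw3.
F3: fails — R31 but no z with R3z and Rz1.
F4: condition met.
F5: fails — R02 but no z with R0z and Rz2.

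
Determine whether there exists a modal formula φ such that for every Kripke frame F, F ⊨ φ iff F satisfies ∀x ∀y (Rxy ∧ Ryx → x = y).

Not modally definable

Any modally definable frame class is closed under surjective bounded morphisms.
The 8-cycle (worlds s,t,u,v,w,x,y,z with s→t→u→v→w→x→y→z→s) is antisymmetric. Sending even-indexed worlds to a and odd-indexed worlds to b is a surjective bounded morphism onto the two-world frame with a↔b, which is not antisymmetric.
So no modal formula (or set of formulas) defines exactly the antisymmetric frames.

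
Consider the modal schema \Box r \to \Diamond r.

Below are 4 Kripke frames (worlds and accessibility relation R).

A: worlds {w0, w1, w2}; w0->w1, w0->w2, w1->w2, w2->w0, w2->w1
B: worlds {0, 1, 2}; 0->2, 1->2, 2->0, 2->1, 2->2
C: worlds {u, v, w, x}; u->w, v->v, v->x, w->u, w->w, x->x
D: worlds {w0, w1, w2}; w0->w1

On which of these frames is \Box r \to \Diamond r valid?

A, B, C

Frame correspondent (Sahlqvist): \forall x \exists y Rxy — i.e. seriality.
A: holds.
B: holds.
C: holds.
D: fails — world w1 has no successor.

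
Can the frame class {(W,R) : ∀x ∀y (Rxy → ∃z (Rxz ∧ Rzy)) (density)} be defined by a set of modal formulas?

Definable; □□q → □q defines it

Yes: it is density, defined by the C4 schema □□q → □q.
Suppose □□q→□q is valid. Take Rxy and set V(q)={w : xR²w}. Then □□q at x, so □q at x, so q at y, i.e. ∃z(Rxz∧Rzy).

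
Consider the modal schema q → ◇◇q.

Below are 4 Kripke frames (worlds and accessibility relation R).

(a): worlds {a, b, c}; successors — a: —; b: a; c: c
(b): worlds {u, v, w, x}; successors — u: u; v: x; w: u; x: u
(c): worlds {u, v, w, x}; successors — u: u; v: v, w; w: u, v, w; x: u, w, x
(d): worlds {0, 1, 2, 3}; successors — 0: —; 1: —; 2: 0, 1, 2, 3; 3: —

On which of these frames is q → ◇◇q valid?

This is the axiom for a generalized confluence (Geach) condition; its first-order frame correspondent is ∀x ∃w (x = w ∧ xR²w).
(a): fails — at a but no w with a=w and aR²w.
(b): fails — at v but no t with v=t and vR²t.
(c): condition met.
(d): fails — at 0 but no w with 0=w and 0R²w.

(c)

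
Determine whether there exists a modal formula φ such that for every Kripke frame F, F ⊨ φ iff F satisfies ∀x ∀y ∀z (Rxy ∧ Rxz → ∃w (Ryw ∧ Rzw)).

Yes, by ◇□q → □◇q

This is a Sahlqvist condition; the .2 axiom ◇□q → □◇q defines it.
Suppose ◇□q→□◇q is valid. Take Rxy, Rxz and set V(q)={w : Ryw}. Then □q at y so ◇□q at x, so □◇q at x, so ◇q at z, giving w with Rzw and Ryw.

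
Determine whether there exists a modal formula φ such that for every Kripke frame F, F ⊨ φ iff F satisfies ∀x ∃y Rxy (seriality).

Yes: it is seriality, defined by the D schema □p → ◇p.
Suppose □p→◇p is valid. At any x set V(p)=W. Then □p at x, so ◇p at x, so x has a successor.

Yes — defined by □p → ◇p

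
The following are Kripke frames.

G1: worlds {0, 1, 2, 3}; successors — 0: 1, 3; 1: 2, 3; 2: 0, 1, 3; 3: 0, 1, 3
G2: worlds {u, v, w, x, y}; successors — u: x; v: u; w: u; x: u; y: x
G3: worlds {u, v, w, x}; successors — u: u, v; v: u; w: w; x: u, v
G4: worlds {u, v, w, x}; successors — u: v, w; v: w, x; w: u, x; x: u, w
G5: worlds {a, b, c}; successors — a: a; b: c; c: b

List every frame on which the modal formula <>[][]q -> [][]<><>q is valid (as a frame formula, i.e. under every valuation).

The schema corresponds to a generalized confluence (Geach) condition: forall x forall y forall z ((xRy & x R^2 z) -> exists w (y R^2 w & z R^2 w)).
G1: holds.
G2: fails — uRx, uR²u but no t with xR²t and uR²t.
G3: holds.
G4: holds.
G5: fails — bRc, bR²b but no w with cR²w and bR²w.

G1, G3, G4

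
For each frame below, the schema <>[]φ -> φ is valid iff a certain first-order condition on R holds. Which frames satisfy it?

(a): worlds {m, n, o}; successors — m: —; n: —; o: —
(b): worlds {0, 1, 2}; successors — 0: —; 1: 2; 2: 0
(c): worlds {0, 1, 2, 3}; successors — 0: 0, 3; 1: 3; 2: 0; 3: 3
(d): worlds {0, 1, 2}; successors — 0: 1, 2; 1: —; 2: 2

(a)

The schema corresponds to symmetry: forall x forall y (Rxy -> Ryx).
(a): condition met.
(b): fails — R12 but not R21.
(c): fails — R20 but not R02.
(d): fails — R01 but not R10.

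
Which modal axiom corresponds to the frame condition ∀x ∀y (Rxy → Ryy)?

□(□r → r)

The condition is shift-reflexivity. The T□ schema □(□r → r) defines it.
Suppose □(□r→r) is valid. Take Rxy and set V(r)={w : Ryw}. Then at y, □r holds; since □(□r→r) at x, □r→r at y, so r at y, i.e. Ryy.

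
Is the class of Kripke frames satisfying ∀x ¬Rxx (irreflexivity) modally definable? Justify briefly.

Modal frame validity is preserved under surjective bounded morphisms.
The 4-cycle (worlds w0,w1,w2,w3 with w0→w1→w2→w3→w0) is irreflexive, and the map sending every world to a single reflexive point • is a surjective bounded morphism (forth: every edge maps to (•,•); back: every world has a successor). So any modal formula valid on the 4-cycle is also valid on the reflexive point, which is not irreflexive.
So the class is not modally definable.

Not definable by any modal formula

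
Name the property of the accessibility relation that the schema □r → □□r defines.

transitivity

Suppose □r→□□r is valid. Take Rxy, Ryz and set V(r)={w : Rxw}. Then □r at x, so □□r at x, so □r at y, so r at z, i.e. Rxz.
Conversely, on a frame with transitivity the schema holds at every world under every valuation.
So the correspondent is transitivity.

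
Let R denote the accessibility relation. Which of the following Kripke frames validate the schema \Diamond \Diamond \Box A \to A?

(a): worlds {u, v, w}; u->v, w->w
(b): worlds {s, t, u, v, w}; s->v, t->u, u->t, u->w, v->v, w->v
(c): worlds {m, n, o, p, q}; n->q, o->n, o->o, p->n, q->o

This is the axiom for a generalized confluence (Geach) condition; its first-order frame correspondent is \forall x \forall y (x R^2 y \to \exists w (yRw \wedge x = w)).
(a): condition met.
(b): fails — sR²v but no w* with vRw* and s=w*.
(c): fails — oR²n but no w with nRw and o=w.

(a)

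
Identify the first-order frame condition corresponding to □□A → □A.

This is the C4 axiom.
Its frame correspondent is density — ∀x ∀y (Rxy → ∃z (Rxz ∧ Rzy)).

density: ∀x ∀y (Rxy → ∃z (Rxz ∧ Rzy))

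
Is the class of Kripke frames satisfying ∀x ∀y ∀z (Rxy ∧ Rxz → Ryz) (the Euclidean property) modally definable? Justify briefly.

The condition is the Euclidean property. A defining modal formula is ◇p → □◇p.
Suppose ◇p→□◇p is valid. Take Rxy, Rxz and set V(p)={y}. Then ◇p at x, so □◇p at x, so ◇p at z, so some w with Rzw has p; w=y, i.e. Rzy. By symmetry of the argument, Ryz.

Definable; ◇p → □◇p defines it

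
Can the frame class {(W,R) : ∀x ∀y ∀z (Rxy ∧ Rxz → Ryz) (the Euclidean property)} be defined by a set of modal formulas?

The condition is the Euclidean property. A defining modal formula is ◇p → □◇p.
Suppose ◇p→□◇p is valid. Take Rxy, Rxz and set V(p)={y}. Then ◇p at x, so □◇p at x, so ◇p at z, so some w with Rzw has p; w=y, i.e. Rzy. By symmetry of the argument, Ryz.

Yes, by ◇p → □◇p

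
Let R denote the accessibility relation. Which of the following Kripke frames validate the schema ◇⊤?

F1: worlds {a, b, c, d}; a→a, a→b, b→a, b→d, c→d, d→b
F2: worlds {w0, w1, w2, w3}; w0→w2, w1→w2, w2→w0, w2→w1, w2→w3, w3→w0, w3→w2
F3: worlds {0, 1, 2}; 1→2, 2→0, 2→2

This is the axiom for seriality; its first-order frame correspondent is ∀x ∃y Rxy.
F1: ✓.
F2: ✓.
F3: fails — world 0 has no successor.

F1, F2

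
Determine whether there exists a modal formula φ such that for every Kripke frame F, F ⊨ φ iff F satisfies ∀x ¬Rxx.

If a class were modally definable it would be closed under surjective bounded morphisms (Goldblatt–Thomason).
The 5-cycle (worlds w0,w1,w2,w3,w4 with w0→w1→w2→w3→w4→w0) is irreflexive, and the map sending every world to a single reflexive point • is a surjective bounded morphism (forth: every edge maps to (•,•); back: every world has a successor). So any modal formula valid on the 5-cycle is also valid on the reflexive point, which is not irreflexive.
So the class is not modally definable.

No — not modally definable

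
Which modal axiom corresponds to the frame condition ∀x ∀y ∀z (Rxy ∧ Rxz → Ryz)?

◇r → □◇r

This is the Euclidean property; the standard corresponding axiom is 5: ◇r → □◇r.
Suppose ◇r→□◇r is valid. Take Rxy, Rxz and set V(r)={y}. Then ◇r at x, so □◇r at x, so ◇r at z, so some w with Rzw has r; w=y, i.e. Rzy. By symmetry of the argument, Ryz.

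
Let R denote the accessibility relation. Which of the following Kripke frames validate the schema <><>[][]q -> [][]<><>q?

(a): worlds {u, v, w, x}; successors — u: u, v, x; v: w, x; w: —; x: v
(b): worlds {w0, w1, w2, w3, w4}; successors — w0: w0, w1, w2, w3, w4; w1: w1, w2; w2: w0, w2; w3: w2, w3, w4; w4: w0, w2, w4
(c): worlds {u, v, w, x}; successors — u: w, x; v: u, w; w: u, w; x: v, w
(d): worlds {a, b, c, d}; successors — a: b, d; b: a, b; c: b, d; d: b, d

The schema corresponds to a generalized confluence (Geach) condition: forall x forall y forall z ((x R^2 y & x R^2 z) -> exists w (y R^2 w & z R^2 w)).
(a): fails — uR²u, uR²w but no t with uR²t and wR²t.
(b): satisfies the condition.
(c): satisfies the condition.
(d): satisfies the condition.
Valid on: (b), (c), (d).

(b), (c), (d)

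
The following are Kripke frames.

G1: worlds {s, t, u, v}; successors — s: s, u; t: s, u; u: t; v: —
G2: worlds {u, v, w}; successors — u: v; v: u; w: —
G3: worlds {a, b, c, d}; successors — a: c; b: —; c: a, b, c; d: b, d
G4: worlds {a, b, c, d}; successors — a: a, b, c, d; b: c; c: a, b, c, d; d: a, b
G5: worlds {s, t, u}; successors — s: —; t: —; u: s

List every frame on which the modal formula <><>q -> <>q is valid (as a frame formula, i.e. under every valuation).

The schema corresponds to transitivity: forall x forall y forall z (Rxy & Ryz -> Rxz).
G1: fails — Rut and Rts but not Rus.
G2: fails — Ruv and Rvu but not Ruu.
G3: fails — Rac and Rcb but not Rab.
G4: fails — Rbc and Rcd but not Rbd.
G5: satisfies the condition.

G5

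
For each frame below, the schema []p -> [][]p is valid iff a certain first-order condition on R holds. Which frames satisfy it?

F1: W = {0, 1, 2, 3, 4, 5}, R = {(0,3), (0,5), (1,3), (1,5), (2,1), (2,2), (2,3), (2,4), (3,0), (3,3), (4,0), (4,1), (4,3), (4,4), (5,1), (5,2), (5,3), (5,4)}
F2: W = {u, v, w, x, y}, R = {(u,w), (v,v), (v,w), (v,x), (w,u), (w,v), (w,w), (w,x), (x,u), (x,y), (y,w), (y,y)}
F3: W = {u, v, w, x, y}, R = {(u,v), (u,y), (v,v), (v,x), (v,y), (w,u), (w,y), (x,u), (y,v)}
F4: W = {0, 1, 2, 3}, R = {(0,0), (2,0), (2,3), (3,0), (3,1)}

Frame correspondent (Sahlqvist): forall x forall y forall z (Rxy & Ryz -> Rxz) — i.e. transitivity.
F1: fails — R53 and R30 but not R50.
F2: fails — Ruw and Rwu but not Ruu.
F3: fails — Ruv and Rvx but not Rux.
F4: fails — R23 and R31 but not R21.
Valid on no frame.

none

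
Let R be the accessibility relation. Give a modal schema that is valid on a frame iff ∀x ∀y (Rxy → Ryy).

A defining formula is □(□r → r) (the T□ axiom).

□(□r → r)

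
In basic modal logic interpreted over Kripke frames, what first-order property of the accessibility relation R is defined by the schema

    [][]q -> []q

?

Suppose □□q→□q is valid. Take Rxy and set V(q)={w : xR²w}. Then □□q at x, so □q at x, so q at y, i.e. ∃z(Rxz∧Rzy).
The converse is a direct semantic check.
So the correspondent is density.

Density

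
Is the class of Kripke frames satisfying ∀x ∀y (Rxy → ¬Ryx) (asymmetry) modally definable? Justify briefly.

Not modally definable

Any modally definable frame class is closed under surjective bounded morphisms.
The 4-cycle (worlds 0,1,2,3 with 0→1→2→3→0) is asymmetric. Mapping every world to a single reflexive point • is a surjective bounded morphism, and the reflexive point is not asymmetric (R•• but asymmetry requires ¬R••).
So the class is not modally definable.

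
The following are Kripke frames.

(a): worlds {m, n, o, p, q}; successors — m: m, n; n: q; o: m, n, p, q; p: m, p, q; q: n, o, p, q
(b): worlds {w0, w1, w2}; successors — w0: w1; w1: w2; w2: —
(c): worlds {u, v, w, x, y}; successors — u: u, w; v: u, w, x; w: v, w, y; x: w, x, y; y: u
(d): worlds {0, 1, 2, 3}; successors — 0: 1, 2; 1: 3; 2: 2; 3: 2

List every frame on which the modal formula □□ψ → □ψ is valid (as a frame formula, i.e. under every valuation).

(a), (c)

Frame correspondent (Sahlqvist): ∀x ∀y (Rxy → ∃z (Rxz ∧ Rzy)) — i.e. density.
(a): holds.
(b): fails — Rw1w2 but no z with Rw1z and Rzw2.
(c): holds.
(d): fails — R01 but no z with R0z and Rz1.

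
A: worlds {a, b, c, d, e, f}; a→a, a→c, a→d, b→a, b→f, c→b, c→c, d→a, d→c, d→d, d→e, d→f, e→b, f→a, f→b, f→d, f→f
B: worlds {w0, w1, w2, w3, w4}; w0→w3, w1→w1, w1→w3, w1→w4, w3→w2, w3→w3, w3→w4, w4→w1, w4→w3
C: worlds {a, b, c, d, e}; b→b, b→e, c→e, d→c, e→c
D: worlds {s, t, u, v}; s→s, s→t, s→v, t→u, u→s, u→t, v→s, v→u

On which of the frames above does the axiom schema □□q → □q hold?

This is the axiom for density; its first-order frame correspondent is ∀x ∀y (Rxy → ∃z (Rxz ∧ Rzy)).
A: fails — Reb but no z with Rez and Rzb.
B: condition met.
C: fails — Rdc but no z with Rdz and Rzc.
D: fails — Rvu but no z with Rvz and Rzu.
Valid on: B.

B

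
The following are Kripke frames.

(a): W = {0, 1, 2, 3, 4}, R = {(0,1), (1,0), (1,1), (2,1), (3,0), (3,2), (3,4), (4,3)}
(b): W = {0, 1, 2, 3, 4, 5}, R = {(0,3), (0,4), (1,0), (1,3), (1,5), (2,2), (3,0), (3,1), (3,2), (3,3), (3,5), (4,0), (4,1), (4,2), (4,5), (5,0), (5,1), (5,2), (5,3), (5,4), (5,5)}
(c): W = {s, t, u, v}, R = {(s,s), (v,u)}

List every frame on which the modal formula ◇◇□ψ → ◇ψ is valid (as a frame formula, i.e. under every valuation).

The schema corresponds to a generalized confluence (Geach) condition: ∀x ∀y (xR²y → ∃w (yRw ∧ xRw)).
(a): fails — 4R²0 but no w with 0Rw and 4Rw.
(b): fails — 0R²2 but no w with 2Rw and 0Rw.
(c): satisfies the condition.
Valid on: (c).

(c)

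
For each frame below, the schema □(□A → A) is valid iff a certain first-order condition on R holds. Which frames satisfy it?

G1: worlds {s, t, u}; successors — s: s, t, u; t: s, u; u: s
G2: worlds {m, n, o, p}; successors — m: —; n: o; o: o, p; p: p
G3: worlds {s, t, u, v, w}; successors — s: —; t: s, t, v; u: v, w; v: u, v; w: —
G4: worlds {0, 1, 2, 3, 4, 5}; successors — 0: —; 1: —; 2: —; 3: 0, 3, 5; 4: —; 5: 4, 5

G2

Frame correspondent (Sahlqvist): ∀x ∀y (Rxy → Ryy) — i.e. shift-reflexivity.
G1: fails — Rtu but not Ruu.
G2: ✓.
G3: fails — Ruw but not Rww.
G4: fails — R54 but not R44.
Valid on: G2.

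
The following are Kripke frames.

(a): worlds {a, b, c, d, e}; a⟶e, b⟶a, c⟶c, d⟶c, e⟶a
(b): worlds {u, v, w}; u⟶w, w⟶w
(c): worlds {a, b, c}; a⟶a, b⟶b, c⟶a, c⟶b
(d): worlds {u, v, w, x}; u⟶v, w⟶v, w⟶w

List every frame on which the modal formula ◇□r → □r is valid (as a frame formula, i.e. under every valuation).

This is the axiom for the Euclidean property; its first-order frame correspondent is ∀x ∀y ∀z (Rxy ∧ Rxz → Ryz).
(a): fails — Rae and Rae but not Ree.
(b): ✓.
(c): fails — Rca and Rcb but not Rab.
(d): fails — Ruv and Ruv but not Rvv.

(b)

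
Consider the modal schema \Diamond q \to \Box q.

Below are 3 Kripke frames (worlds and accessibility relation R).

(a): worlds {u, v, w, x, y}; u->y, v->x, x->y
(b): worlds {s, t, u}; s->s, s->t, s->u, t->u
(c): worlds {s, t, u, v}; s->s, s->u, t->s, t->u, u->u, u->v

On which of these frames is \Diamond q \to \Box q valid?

The schema corresponds to partial functionality: \forall x \forall y \forall z (Rxy \wedge Rxz \to y = z).
(a): satisfies the condition.
(b): fails — s sees both s and t.
(c): fails — s sees both s and u.

(a)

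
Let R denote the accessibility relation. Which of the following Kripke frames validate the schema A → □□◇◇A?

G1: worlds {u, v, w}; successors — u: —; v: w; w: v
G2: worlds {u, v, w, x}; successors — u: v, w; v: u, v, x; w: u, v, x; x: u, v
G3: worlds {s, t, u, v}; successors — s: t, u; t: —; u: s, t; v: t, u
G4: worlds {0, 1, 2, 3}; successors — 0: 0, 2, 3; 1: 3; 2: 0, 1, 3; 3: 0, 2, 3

G1

Frame correspondent (Sahlqvist): ∀x ∀z (xR²z → ∃w (x = w ∧ zR²w)) — i.e. a generalized confluence (Geach) condition.
G1: condition met.
G2: fails — wR²u but no t with w=t and uR²t.
G3: fails — sR²t but no w with s=w and tR²w.
G4: fails — 1R²2 but no w with 1=w and 2R²w.
Valid on: G1.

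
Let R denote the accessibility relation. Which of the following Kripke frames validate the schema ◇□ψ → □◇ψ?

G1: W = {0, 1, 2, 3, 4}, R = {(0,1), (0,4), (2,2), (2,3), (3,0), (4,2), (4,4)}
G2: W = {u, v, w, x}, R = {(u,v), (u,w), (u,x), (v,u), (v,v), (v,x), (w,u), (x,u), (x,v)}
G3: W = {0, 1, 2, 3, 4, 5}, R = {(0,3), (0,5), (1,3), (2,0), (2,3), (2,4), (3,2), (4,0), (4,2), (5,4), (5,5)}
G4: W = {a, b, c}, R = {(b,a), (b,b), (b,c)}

This is the axiom for convergence; its first-order frame correspondent is ∀x ∀y ∀z (Rxy ∧ Rxz → ∃w (Ryw ∧ Rzw)).
G1: fails — R01 and R01 but 1 and 1 have no common successor.
G2: ✓.
G3: fails — R03 and R05 but 3 and 5 have no common successor.
G4: fails — Rba and Rba but a and a have no common successor.
Valid on: G2.

G2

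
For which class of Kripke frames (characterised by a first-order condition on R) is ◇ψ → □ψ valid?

Suppose ◇ψ→□ψ is valid. Take Rxy, Rxz and set V(ψ)={y}. Then ◇ψ at x, so □ψ at x, so ψ at z, i.e. z=y.
Conversely, any frame satisfying ∀x ∀y ∀z (Rxy ∧ Rxz → y = z) validates the schema.
Frame condition: ∀x ∀y ∀z (Rxy ∧ Rxz → y = z).

partial functionality: ∀x ∀y ∀z (Rxy ∧ Rxz → y = z)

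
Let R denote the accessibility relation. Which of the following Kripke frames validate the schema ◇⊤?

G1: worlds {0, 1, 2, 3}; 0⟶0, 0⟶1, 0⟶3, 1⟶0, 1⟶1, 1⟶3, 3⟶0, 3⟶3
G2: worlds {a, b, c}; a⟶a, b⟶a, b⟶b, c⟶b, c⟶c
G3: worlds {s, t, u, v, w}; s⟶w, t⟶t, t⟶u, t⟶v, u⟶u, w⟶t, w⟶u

The schema corresponds to seriality: ∀x ∃y Rxy.
G1: fails — world 2 has no successor.
G2: ✓.
G3: fails — world v has no successor.

G2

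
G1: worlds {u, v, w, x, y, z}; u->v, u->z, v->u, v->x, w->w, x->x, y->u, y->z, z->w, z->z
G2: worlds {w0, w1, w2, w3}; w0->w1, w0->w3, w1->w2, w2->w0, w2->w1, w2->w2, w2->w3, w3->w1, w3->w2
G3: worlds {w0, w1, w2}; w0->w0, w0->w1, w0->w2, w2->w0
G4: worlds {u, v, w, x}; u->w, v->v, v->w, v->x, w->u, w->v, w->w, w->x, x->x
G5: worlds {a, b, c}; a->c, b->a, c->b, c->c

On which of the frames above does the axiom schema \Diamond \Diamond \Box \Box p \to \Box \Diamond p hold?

The schema corresponds to a generalized confluence (Geach) condition: \forall x \forall y \forall z ((x R^2 y \wedge xRz) \to \exists w (y R^2 w \wedge zRw)).
G1: fails — uR²w, uRv but no t with wR²t and vRt.
G2: holds.
G3: fails — w0R²w0, w0Rw1 but no w with w0R²w and w1Rw.
G4: fails — wR²x, wRu but no t with xR²t and uRt.
G5: fails — cR²a, cRb but no w with aR²w and bRw.
Valid on: G2.

G2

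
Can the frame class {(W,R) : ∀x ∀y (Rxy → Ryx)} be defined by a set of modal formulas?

Definable; p → □◇p defines it

Yes: it is symmetry, defined by the B schema p → □◇p.
Suppose p→□◇p is valid. Take Rxy and set V(p)={x}. Then p at x, so □◇p at x, so ◇p at y, so some z with Ryz has p; z=x, i.e. Ryx.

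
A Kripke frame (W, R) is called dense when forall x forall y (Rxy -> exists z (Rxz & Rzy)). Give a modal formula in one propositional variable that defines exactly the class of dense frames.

The condition is density. The C4 schema □□q → □q defines it.
Suppose □□q→□q is valid. Take Rxy and set V(q)={w : xR²w}. Then □□q at x, so □q at x, so q at y, i.e. ∃z(Rxz∧Rzy).

□□q → □q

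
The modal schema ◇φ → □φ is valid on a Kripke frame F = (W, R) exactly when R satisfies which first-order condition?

Suppose ◇φ→□φ is valid. Take Rxy, Rxz and set V(φ)={y}. Then ◇φ at x, so □φ at x, so φ at z, i.e. z=y.
The converse is a direct semantic check.
Frame condition: ∀x ∀y ∀z (Rxy ∧ Rxz → y = z).

Partial functionality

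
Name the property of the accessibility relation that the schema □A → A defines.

Suppose □A→A is valid. At any x set V(A)={w : Rxw}. Then □A holds at x, so A holds at x, i.e. Rxx.

reflexivity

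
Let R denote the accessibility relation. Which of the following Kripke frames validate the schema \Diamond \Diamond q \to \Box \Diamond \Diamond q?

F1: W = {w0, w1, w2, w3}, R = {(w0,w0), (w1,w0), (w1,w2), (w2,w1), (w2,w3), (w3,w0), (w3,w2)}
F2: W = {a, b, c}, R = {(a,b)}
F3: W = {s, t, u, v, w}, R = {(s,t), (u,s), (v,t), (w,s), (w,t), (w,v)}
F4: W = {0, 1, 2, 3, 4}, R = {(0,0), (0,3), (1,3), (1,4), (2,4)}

This is the axiom for a generalized confluence (Geach) condition; its first-order frame correspondent is \forall x \forall y \forall z ((x R^2 y \wedge xRz) \to \exists w (y = w \wedge z R^2 w)).
F1: fails — w1R²w1, w1Rw0 but no w with w1=w and w0R²w.
F2: satisfies the condition.
F3: fails — uR²t, uRs but no w* with t=w* and sR²w*.
F4: fails — 0R²0, 0R3 but no w with 0=w and 3R²w.
Valid on: F2.

F2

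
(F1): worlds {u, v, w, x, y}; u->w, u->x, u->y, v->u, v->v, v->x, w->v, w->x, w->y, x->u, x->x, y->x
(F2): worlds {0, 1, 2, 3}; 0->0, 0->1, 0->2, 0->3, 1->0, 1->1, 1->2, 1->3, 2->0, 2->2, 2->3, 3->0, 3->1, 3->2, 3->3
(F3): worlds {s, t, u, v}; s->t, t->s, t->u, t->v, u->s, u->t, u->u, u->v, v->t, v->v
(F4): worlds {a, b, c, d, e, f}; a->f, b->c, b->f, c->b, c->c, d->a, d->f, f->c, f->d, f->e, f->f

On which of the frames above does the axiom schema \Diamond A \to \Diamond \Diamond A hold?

(F2)

This is the axiom for a generalized confluence (Geach) condition; its first-order frame correspondent is \forall x \forall y (xRy \to \exists w (y = w \wedge x R^2 w)).
(F1): fails — uRw but no t with w=t and uR²t.
(F2): holds.
(F3): fails — sRt but no w with t=w and sR²w.
(F4): fails — dRa but no w with a=w and dR²w.
Valid on: (F2).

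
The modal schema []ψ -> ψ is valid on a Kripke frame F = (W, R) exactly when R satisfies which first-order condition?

This schema is the T axiom.
Its frame correspondent is reflexivity — forall x Rxx.

reflexivity: forall x Rxx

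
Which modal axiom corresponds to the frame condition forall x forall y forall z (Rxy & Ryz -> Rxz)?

This is transitivity; the standard corresponding axiom is 4: □s → □□s.

□s → □□s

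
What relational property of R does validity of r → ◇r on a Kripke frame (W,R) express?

Reflexivity

Equivalently (dual form): □r → r.
Suppose □r→r is valid. At any x set V(r)={w : Rxw}. Then □r holds at x, so r holds at x, i.e. Rxx.
Conversely, any frame satisfying ∀x Rxx validates the schema.
Frame condition: ∀x Rxx.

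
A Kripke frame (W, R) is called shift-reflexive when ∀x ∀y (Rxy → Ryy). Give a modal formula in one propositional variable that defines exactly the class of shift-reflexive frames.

A defining formula is □(□r → r) (the T□ axiom).
Suppose □(□r→r) is valid. Take Rxy and set V(r)={w : Ryw}. Then at y, □r holds; since □(□r→r) at x, □r→r at y, so r at y, i.e. Ryy.

□(□r → r)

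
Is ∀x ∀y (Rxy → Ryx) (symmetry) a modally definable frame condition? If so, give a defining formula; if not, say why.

This is a Sahlqvist condition; the B axiom r → □◇r defines it.
Suppose r→□◇r is valid. Take Rxy and set V(r)={x}. Then r at x, so □◇r at x, so ◇r at y, so some z with Ryz has r; z=x, i.e. Ryx.

Yes, by r → □◇r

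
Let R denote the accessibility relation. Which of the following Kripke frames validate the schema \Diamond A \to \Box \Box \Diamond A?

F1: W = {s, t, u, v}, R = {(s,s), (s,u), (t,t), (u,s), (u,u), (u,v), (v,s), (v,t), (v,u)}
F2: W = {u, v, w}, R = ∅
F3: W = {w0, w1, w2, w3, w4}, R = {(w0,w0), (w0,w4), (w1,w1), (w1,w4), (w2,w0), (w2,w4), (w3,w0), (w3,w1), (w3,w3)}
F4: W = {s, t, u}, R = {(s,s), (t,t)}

F2, F4

This is the axiom for a generalized confluence (Geach) condition; its first-order frame correspondent is \forall x \forall y \forall z ((xRy \wedge x R^2 z) \to \exists w (y = w \wedge zRw)).
F1: fails — uRs, uR²t but no w with s=w and tRw.
F2: holds.
F3: fails — w0Rw0, w0R²w4 but no w with w0=w and w4Rw.
F4: holds.
Valid on: F2, F4.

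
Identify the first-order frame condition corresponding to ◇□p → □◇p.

Suppose ◇□p→□◇p is valid. Take Rxy, Rxz and set V(p)={w : Ryw}. Then □p at y so ◇□p at x, so □◇p at x, so ◇p at z, giving w with Rzw and Ryw.
Conversely, any frame satisfying ∀x ∀y ∀z (Rxy ∧ Rxz → ∃w (Ryw ∧ Rzw)) validates the schema.
So the correspondent is convergence.

convergence: ∀x ∀y ∀z (Rxy ∧ Rxz → ∃w (Ryw ∧ Rzw))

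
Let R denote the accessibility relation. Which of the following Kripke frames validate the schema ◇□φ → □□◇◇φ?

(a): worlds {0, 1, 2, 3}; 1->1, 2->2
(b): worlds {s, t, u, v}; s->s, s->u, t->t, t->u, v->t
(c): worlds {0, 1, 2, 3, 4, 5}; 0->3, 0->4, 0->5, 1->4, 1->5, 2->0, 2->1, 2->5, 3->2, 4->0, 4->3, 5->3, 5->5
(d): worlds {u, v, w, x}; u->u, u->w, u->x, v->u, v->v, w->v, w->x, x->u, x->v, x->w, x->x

(a), (d)

This is the axiom for a generalized confluence (Geach) condition; its first-order frame correspondent is ∀x ∀y ∀z ((xRy ∧ xR²z) → ∃w (yRw ∧ zR²w)).
(a): holds.
(b): fails — sRs, sR²u but no w with sRw and uR²w.
(c): fails — 0R3, 0R²2 but no w with 3Rw and 2R²w.
(d): holds.
Valid on: (a), (d).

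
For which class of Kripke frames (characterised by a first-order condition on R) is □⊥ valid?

□⊥ is valid iff no world has any successor (otherwise □⊥ fails at any world with one).

emptiness of R: ∀x ∀y ¬Rxy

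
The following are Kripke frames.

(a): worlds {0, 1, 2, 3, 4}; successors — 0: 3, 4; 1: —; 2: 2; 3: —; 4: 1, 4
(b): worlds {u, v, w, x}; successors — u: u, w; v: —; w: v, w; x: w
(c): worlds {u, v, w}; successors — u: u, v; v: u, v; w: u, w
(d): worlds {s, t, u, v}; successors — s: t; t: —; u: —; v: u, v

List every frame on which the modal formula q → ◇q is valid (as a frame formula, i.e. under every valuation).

(c)

Frame correspondent (Sahlqvist): ∀x Rxx — i.e. reflexivity.
(a): fails — world 0 does not see itself.
(b): fails — world v does not see itself.
(c): satisfies the condition.
(d): fails — world s does not see itself.
Valid on: (c).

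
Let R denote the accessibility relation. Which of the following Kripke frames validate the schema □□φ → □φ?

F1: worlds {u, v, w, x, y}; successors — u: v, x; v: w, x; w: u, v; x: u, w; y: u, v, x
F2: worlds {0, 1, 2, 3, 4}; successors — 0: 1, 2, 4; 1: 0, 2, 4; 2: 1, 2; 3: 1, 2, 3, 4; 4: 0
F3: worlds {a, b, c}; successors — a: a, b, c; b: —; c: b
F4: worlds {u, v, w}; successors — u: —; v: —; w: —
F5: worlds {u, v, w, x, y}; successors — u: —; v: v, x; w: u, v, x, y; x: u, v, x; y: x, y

F4, F5

Frame correspondent (Sahlqvist): ∀x ∀y (Rxy → ∃z (Rxz ∧ Rzy)) — i.e. density.
F1: fails — Ruv but no z with Ruz and Rzv.
F2: fails — R40 but no z with R4z and Rz0.
F3: fails — Rcb but no z with Rcz and Rzb.
F4: condition met.
F5: condition met.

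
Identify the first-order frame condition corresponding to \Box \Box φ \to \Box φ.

density

This schema is the C4 axiom.
Its frame correspondent is density — \forall x \forall y (Rxy \to \exists z (Rxz \wedge Rzy)).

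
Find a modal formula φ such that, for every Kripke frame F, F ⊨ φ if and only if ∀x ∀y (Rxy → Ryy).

The condition is shift-reflexivity. The T□ schema □(□ψ → ψ) defines it.
Suppose □(□ψ→ψ) is valid. Take Rxy and set V(ψ)={w : Ryw}. Then at y, □ψ holds; since □(□ψ→ψ) at x, □ψ→ψ at y, so ψ at y, i.e. Ryy.

□(□ψ → ψ)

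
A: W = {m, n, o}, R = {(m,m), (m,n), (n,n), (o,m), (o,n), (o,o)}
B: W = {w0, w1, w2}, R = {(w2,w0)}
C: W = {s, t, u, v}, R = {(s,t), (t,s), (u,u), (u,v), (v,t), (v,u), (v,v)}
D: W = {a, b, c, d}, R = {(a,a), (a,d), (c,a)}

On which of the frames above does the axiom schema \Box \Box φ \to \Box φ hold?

This is the axiom for density; its first-order frame correspondent is \forall x \forall y (Rxy \to \exists z (Rxz \wedge Rzy)).
A: holds.
B: fails — Rw2w0 but no z with Rw2z and Rzw0.
C: fails — Rts but no z with Rtz and Rzs.
D: holds.

A, D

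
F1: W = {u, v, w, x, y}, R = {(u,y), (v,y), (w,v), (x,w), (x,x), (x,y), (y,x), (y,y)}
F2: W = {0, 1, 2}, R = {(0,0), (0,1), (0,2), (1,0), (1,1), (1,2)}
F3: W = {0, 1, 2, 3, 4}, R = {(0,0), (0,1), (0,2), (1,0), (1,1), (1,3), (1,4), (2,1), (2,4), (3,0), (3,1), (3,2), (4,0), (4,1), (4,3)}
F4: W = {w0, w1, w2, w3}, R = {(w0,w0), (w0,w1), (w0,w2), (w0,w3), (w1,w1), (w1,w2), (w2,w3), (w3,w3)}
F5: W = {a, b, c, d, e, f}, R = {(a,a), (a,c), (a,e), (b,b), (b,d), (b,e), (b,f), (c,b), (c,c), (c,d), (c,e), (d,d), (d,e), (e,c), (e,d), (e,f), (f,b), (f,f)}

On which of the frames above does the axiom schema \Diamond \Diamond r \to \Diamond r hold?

This is the axiom for a generalized confluence (Geach) condition; its first-order frame correspondent is \forall x \forall y (x R^2 y \to \exists w (y = w \wedge xRw)).
F1: fails — uR²x but no t with x=t and uRt.
F2: holds.
F3: fails — 0R²3 but no w with 3=w and 0Rw.
F4: fails — w1R²w3 but no w with w3=w and w1Rw.
F5: fails — aR²b but no w with b=w and aRw.
Valid on: F2.

F2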